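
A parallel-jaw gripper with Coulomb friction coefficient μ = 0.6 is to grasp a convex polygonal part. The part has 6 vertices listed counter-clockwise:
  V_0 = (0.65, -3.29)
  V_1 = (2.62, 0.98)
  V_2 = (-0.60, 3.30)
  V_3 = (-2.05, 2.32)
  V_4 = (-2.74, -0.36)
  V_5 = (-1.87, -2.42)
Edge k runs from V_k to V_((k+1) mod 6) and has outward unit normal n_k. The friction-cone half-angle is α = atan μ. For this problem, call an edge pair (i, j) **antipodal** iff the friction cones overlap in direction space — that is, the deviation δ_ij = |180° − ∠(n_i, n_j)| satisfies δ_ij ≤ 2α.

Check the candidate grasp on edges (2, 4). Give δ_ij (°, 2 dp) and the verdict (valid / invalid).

δ = 101.16°, invalid

α = atan 0.6 = 30.96°;  2α = 61.93°
edge 2: e_2 = (-1.45, -0.98);  n_2 = (-0.5600, +0.8285)
edge 4: e_4 = (+0.87, -2.06);  n_4 = (-0.9212, -0.3891)
∠(n_2, n_4) = 78.84°
δ = |180° − 78.84°| = 101.16°
101.16° > 2α = 61.93°  →  invalid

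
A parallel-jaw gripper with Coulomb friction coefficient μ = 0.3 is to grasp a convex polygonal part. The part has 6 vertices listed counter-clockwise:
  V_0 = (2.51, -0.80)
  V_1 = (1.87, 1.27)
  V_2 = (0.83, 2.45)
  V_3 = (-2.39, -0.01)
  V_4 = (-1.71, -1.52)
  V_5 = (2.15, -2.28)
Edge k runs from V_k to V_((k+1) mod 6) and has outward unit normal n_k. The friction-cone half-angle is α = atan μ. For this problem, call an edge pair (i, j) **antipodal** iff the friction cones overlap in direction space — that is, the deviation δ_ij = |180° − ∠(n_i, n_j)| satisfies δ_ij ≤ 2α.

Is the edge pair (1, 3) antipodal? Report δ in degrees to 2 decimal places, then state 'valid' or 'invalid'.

δ = 17.15°, valid

α = atan 0.3 = 16.70°;  2α = 33.40°
edge 1: e_1 = (-1.04, +1.18);  n_1 = (+0.7502, +0.6612)
edge 3: e_3 = (+0.68, -1.51);  n_3 = (-0.9118, -0.4106)
∠(n_1, n_3) = 162.85°
δ = |180° − 162.85°| = 17.15°
17.15° ≤ 2α = 33.40°  →  valid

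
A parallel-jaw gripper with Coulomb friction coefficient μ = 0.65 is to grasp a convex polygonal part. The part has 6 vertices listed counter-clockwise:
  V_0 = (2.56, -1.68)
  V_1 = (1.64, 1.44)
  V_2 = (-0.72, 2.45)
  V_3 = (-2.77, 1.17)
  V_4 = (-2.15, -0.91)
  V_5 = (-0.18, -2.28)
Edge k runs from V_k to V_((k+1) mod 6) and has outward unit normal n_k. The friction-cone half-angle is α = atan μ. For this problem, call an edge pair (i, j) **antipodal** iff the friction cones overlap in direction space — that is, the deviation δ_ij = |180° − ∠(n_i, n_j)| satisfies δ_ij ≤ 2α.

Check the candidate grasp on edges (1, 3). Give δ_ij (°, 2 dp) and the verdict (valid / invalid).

δ = 50.23°, valid

α = atan 0.65 = 33.02°;  2α = 66.05°
edge 1: e_1 = (-2.36, +1.01);  n_1 = (+0.3934, +0.9193)
edge 3: e_3 = (+0.62, -2.08);  n_3 = (-0.9583, -0.2857)
∠(n_1, n_3) = 129.77°
δ = |180° − 129.77°| = 50.23°
50.23° ≤ 2α = 66.05°  →  valid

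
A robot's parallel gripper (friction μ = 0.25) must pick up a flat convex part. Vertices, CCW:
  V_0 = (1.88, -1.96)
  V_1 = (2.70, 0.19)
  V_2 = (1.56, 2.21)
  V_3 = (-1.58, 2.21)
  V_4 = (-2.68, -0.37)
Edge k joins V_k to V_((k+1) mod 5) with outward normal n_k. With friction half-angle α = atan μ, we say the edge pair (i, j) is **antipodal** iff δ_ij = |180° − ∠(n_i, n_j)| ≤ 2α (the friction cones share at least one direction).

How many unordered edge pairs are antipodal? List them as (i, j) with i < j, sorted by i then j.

α = atan 0.25 = 14.04°;  2α = 28.07°
n_0 = (+0.9343, -0.3564)
n_1 = (+0.8709, +0.4915)
n_2 = (+0.0000, +1.0000)
n_3 = (-0.9199, +0.3922)
n_4 = (-0.3292, -0.9442)
  (0,1): δ = 129.68°  ·
  (0,2): δ = 69.12°  ·
  (0,3): δ = 2.21°  ✓
  (0,4): δ = 91.65°  ·
  (1,2): δ = 119.44°  ·
  (1,3): δ = 52.53°  ·
  (1,4): δ = 41.34°  ·
  (2,3): δ = 113.09°  ·
  (2,4): δ = 19.22°  ✓
  (3,4): δ = 86.13°  ·
antipodal pairs: 2

count = 2; pairs: (0,3), (2,4)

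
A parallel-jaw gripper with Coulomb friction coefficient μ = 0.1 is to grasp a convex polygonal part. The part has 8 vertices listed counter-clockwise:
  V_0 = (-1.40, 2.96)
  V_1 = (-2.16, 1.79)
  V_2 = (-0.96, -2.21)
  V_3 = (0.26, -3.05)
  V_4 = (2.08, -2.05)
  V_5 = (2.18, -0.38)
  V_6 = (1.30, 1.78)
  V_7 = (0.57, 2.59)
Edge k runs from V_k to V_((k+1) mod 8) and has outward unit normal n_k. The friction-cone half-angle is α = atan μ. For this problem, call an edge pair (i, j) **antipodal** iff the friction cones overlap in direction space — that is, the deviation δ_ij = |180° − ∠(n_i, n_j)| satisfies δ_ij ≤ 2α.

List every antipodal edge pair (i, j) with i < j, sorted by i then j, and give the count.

count = 1; pairs: (1,5)

α = atan 0.1 = 5.71°;  2α = 11.42°
n_0 = (-0.8386, +0.5447)
n_1 = (-0.9578, -0.2873)
n_2 = (-0.5671, -0.8236)
n_3 = (+0.4815, -0.8764)
n_4 = (+0.9982, -0.0598)
n_5 = (+0.9261, +0.3773)
n_6 = (+0.7428, +0.6695)
n_7 = (+0.1846, +0.9828)
  (0,1): δ = 130.29°  ·
  (0,2): δ = 91.54°  ·
  (0,3): δ = 28.21°  ·
  (0,4): δ = 29.58°  ·
  (0,5): δ = 55.17°  ·
  (0,6): δ = 75.03°  ·
  (0,7): δ = 112.37°  ·
  (1,2): δ = 141.25°  ·
  (1,3): δ = 77.91°  ·
  (1,4): δ = 20.13°  ·
  (1,5): δ = 5.47°  ✓
  (1,6): δ = 25.33°  ·
  (1,7): δ = 62.66°  ·
  (2,3): δ = 116.67°  ·
  (2,4): δ = 58.88°  ·
  (2,5): δ = 33.29°  ·
  (2,6): δ = 13.43°  ·
  (2,7): δ = 23.91°  ·
  (3,4): δ = 122.21°  ·
  (3,5): δ = 96.62°  ·
  (3,6): δ = 76.76°  ·
  (3,7): δ = 39.42°  ·
  (4,5): δ = 154.41°  ·
  (4,6): δ = 134.55°  ·
  (4,7): δ = 97.21°  ·
  (5,6): δ = 160.14°  ·
  (5,7): δ = 122.80°  ·
  (6,7): δ = 142.66°  ·
antipodal pairs: 1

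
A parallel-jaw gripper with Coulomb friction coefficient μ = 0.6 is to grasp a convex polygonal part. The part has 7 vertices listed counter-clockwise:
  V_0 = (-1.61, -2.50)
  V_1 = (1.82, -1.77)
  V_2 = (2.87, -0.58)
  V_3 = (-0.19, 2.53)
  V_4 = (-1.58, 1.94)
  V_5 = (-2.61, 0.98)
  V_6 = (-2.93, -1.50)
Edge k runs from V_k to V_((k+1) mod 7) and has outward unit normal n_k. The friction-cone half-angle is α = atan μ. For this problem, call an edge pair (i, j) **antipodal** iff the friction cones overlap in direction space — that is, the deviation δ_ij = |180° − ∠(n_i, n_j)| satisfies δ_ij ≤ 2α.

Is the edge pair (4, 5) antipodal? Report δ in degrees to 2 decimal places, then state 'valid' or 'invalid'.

δ = 140.34°, invalid

α = atan 0.6 = 30.96°;  2α = 61.93°
edge 4: e_4 = (-1.03, -0.96);  n_4 = (-0.6818, +0.7315)
edge 5: e_5 = (-0.32, -2.48);  n_5 = (-0.9918, +0.1280)
∠(n_4, n_5) = 39.66°
δ = |180° − 39.66°| = 140.34°
140.34° > 2α = 61.93°  →  invalid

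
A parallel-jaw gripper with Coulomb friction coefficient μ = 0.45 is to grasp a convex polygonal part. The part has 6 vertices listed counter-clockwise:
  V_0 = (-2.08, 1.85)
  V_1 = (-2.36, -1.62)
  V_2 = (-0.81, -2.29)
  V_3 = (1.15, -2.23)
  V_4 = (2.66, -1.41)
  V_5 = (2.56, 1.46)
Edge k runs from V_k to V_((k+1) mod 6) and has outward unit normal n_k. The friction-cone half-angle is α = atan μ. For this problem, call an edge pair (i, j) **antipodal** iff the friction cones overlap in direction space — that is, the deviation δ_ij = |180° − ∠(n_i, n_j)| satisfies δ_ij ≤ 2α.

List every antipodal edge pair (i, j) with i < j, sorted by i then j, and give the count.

α = atan 0.45 = 24.23°;  2α = 48.46°
n_0 = (-0.9968, +0.0804)
n_1 = (-0.3968, -0.9179)
n_2 = (+0.0306, -0.9995)
n_3 = (+0.4772, -0.8788)
n_4 = (+0.9994, +0.0348)
n_5 = (+0.0838, +0.9965)
  (0,1): δ = 108.76°  ·
  (0,2): δ = 83.63°  ·
  (0,3): δ = 56.88°  ·
  (0,4): δ = 6.61°  ✓
  (0,5): δ = 89.81°  ·
  (1,2): δ = 154.87°  ·
  (1,3): δ = 128.12°  ·
  (1,4): δ = 64.63°  ·
  (1,5): δ = 18.57°  ✓
  (2,3): δ = 153.25°  ·
  (2,4): δ = 89.76°  ·
  (2,5): δ = 6.56°  ✓
  (3,4): δ = 116.51°  ·
  (3,5): δ = 33.31°  ✓
  (4,5): δ = 96.80°  ·
antipodal pairs: 4

count = 4; pairs: (0,4), (1,5), (2,5), (3,5)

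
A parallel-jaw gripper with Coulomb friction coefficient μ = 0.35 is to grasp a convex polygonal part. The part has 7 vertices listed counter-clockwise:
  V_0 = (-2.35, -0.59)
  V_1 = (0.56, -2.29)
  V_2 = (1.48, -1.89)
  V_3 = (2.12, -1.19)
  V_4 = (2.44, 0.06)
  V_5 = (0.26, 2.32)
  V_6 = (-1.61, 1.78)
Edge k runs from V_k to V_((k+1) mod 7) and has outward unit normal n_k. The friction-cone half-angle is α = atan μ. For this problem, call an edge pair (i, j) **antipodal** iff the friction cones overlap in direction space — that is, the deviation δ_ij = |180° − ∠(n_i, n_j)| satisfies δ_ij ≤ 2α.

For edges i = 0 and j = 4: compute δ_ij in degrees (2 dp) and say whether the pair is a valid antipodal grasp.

δ = 15.74°, valid

α = atan 0.35 = 19.29°;  2α = 38.58°
edge 0: e_0 = (+2.91, -1.70);  n_0 = (-0.5044, -0.8635)
edge 4: e_4 = (-2.18, +2.26);  n_4 = (+0.7197, +0.6943)
∠(n_0, n_4) = 164.26°
δ = |180° − 164.26°| = 15.74°
15.74° ≤ 2α = 38.58°  →  valid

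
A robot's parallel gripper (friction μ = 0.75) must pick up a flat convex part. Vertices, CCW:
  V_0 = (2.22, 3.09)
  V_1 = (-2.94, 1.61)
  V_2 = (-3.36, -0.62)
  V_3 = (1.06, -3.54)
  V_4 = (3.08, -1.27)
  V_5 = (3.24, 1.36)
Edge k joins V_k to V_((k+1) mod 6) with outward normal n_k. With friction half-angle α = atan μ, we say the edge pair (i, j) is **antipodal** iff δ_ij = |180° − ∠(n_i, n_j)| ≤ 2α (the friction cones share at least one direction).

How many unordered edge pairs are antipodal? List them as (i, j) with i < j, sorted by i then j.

α = atan 0.75 = 36.87°;  2α = 73.74°
n_0 = (-0.2757, +0.9612)
n_1 = (-0.9827, +0.1851)
n_2 = (-0.5512, -0.8344)
n_3 = (+0.7470, -0.6648)
n_4 = (+0.9982, -0.0607)
n_5 = (+0.8614, +0.5079)
  (0,1): δ = 116.67°  ·
  (0,2): δ = 49.45°  ✓
  (0,3): δ = 32.33°  ✓
  (0,4): δ = 70.51°  ✓
  (0,5): δ = 104.52°  ·
  (1,2): δ = 112.78°  ·
  (1,3): δ = 31.00°  ✓
  (1,4): δ = 7.18°  ✓
  (1,5): δ = 41.19°  ✓
  (2,3): δ = 98.21°  ·
  (2,4): δ = 60.03°  ✓
  (2,5): δ = 26.03°  ✓
  (3,4): δ = 141.82°  ·
  (3,5): δ = 107.81°  ·
  (4,5): δ = 146.00°  ·
antipodal pairs: 8

count = 8; pairs: (0,2), (0,3), (0,4), (1,3), (1,4), (1,5), (2,4), (2,5)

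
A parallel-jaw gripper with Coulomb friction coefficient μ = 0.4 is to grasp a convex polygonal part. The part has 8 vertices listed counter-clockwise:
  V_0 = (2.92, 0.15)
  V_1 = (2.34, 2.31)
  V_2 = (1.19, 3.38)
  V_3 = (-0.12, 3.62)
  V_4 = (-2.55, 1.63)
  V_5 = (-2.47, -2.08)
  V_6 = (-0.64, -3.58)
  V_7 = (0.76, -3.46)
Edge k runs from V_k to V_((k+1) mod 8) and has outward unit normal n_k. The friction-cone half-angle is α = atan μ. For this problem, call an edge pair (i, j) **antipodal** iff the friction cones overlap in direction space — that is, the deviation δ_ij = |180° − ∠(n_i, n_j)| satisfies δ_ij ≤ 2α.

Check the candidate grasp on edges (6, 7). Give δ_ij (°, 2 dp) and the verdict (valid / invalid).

α = atan 0.4 = 21.80°;  2α = 43.60°
edge 6: e_6 = (+1.40, +0.12);  n_6 = (+0.0854, -0.9963)
edge 7: e_7 = (+2.16, +3.61);  n_7 = (+0.8581, -0.5134)
∠(n_6, n_7) = 54.21°
δ = |180° − 54.21°| = 125.79°
125.79° > 2α = 43.60°  →  invalid

δ = 125.79°, invalid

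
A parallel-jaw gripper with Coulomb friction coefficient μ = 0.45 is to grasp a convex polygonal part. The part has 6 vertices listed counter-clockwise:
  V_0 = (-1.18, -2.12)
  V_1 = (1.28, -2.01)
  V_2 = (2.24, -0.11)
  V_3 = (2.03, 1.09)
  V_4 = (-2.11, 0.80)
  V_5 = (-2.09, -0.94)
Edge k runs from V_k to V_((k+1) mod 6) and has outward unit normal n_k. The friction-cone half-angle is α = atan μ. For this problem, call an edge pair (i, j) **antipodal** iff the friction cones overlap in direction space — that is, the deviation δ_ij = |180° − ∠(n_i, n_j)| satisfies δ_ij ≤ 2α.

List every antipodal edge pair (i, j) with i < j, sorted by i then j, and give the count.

count = 4; pairs: (0,3), (1,4), (2,4), (2,5)

α = atan 0.45 = 24.23°;  2α = 48.46°
n_0 = (+0.0447, -0.9990)
n_1 = (+0.8925, -0.4510)
n_2 = (+0.9850, +0.1724)
n_3 = (-0.0699, +0.9976)
n_4 = (-0.9999, -0.0115)
n_5 = (-0.7919, -0.6107)
  (0,1): δ = 119.37°  ·
  (0,2): δ = 82.63°  ·
  (0,3): δ = 1.45°  ✓
  (0,4): δ = 88.10°  ·
  (0,5): δ = 125.08°  ·
  (1,2): δ = 143.27°  ·
  (1,3): δ = 59.19°  ·
  (1,4): δ = 27.46°  ✓
  (1,5): δ = 64.44°  ·
  (2,3): δ = 95.92°  ·
  (2,4): δ = 9.27°  ✓
  (2,5): δ = 27.71°  ✓
  (3,4): δ = 93.35°  ·
  (3,5): δ = 56.37°  ·
  (4,5): δ = 143.02°  ·
antipodal pairs: 4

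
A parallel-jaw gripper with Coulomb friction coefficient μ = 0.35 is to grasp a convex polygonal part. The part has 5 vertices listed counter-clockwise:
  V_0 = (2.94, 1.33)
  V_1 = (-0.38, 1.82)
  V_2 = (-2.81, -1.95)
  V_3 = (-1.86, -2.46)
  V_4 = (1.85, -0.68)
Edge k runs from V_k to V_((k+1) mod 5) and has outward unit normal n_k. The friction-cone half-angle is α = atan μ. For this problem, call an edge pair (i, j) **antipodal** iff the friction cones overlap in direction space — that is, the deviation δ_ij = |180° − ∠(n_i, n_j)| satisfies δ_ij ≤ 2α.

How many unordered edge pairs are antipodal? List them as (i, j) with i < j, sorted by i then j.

count = 4; pairs: (0,2), (0,3), (1,3), (1,4)

α = atan 0.35 = 19.29°;  2α = 38.58°
n_0 = (+0.1460, +0.9893)
n_1 = (-0.8405, +0.5418)
n_2 = (-0.4730, -0.8811)
n_3 = (+0.4326, -0.9016)
n_4 = (+0.8791, -0.4767)
  (0,1): δ = 114.41°  ·
  (0,2): δ = 19.83°  ✓
  (0,3): δ = 34.03°  ✓
  (0,4): δ = 69.93°  ·
  (1,2): δ = 85.42°  ·
  (1,3): δ = 31.56°  ✓
  (1,4): δ = 4.33°  ✓
  (2,3): δ = 126.14°  ·
  (2,4): δ = 90.24°  ·
  (3,4): δ = 144.10°  ·
antipodal pairs: 4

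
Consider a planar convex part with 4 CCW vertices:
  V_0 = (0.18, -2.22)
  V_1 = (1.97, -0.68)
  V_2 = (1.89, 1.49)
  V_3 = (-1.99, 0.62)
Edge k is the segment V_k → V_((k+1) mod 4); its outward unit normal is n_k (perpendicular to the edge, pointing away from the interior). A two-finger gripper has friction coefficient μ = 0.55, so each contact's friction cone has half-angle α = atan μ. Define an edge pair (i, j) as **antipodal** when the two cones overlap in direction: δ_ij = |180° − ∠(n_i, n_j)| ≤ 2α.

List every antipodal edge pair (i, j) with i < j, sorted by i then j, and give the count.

α = atan 0.55 = 28.81°;  2α = 57.62°
n_0 = (+0.6522, -0.7581)
n_1 = (+0.9993, +0.0368)
n_2 = (-0.2188, +0.9758)
n_3 = (-0.7946, -0.6071)
  (0,1): δ = 128.60°  ·
  (0,2): δ = 28.07°  ✓
  (0,3): δ = 86.68°  ·
  (1,2): δ = 79.47°  ·
  (1,3): δ = 35.27°  ✓
  (2,3): δ = 65.26°  ·
antipodal pairs: 2

count = 2; pairs: (0,2), (1,3)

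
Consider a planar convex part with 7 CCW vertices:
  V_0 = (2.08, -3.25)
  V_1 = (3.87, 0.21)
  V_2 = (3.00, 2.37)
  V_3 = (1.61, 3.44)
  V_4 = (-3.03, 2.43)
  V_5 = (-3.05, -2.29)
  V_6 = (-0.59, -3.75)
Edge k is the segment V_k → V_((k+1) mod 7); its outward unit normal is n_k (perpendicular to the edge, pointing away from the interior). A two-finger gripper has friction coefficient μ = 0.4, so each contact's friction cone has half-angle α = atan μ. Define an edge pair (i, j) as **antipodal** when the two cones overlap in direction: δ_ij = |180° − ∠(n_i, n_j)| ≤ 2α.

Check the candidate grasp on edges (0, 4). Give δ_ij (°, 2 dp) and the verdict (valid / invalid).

δ = 27.11°, valid

α = atan 0.4 = 21.80°;  2α = 43.60°
edge 0: e_0 = (+1.79, +3.46);  n_0 = (+0.8882, -0.4595)
edge 4: e_4 = (-0.02, -4.72);  n_4 = (-1.0000, +0.0042)
∠(n_0, n_4) = 152.89°
δ = |180° − 152.89°| = 27.11°
27.11° ≤ 2α = 43.60°  →  valid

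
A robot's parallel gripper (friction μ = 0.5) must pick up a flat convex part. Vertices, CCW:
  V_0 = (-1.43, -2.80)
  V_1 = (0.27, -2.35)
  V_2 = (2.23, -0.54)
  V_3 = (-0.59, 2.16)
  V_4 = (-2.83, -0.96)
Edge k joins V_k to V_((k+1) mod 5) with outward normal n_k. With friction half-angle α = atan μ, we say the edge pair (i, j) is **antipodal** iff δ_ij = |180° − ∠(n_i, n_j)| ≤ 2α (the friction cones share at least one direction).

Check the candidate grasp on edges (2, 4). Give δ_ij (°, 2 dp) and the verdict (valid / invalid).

α = atan 0.5 = 26.57°;  2α = 53.13°
edge 2: e_2 = (-2.82, +2.70);  n_2 = (+0.6916, +0.7223)
edge 4: e_4 = (+1.40, -1.84);  n_4 = (-0.7958, -0.6055)
∠(n_2, n_4) = 171.02°
δ = |180° − 171.02°| = 8.98°
8.98° ≤ 2α = 53.13°  →  valid

δ = 8.98°, valid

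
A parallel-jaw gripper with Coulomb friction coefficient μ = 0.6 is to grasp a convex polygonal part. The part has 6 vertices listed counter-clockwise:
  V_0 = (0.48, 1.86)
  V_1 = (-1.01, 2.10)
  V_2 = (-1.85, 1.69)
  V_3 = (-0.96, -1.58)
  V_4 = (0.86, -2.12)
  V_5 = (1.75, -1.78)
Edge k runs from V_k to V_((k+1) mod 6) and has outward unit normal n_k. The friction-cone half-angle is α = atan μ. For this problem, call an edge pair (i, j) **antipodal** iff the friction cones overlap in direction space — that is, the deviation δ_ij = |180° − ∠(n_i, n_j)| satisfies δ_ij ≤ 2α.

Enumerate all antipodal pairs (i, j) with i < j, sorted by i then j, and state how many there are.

α = atan 0.6 = 30.96°;  2α = 61.93°
n_0 = (+0.1590, +0.9873)
n_1 = (-0.4386, +0.8987)
n_2 = (-0.9649, -0.2626)
n_3 = (-0.2844, -0.9587)
n_4 = (+0.3569, -0.9342)
n_5 = (+0.9442, +0.3294)
  (0,1): δ = 144.83°  ·
  (0,2): δ = 65.62°  ·
  (0,3): δ = 7.38°  ✓
  (0,4): δ = 30.06°  ✓
  (0,5): δ = 118.38°  ·
  (1,2): δ = 100.79°  ·
  (1,3): δ = 42.54°  ✓
  (1,4): δ = 5.11°  ✓
  (1,5): δ = 83.22°  ·
  (2,3): δ = 121.75°  ·
  (2,4): δ = 84.32°  ·
  (2,5): δ = 4.01°  ✓
  (3,4): δ = 142.57°  ·
  (3,5): δ = 54.24°  ✓
  (4,5): δ = 91.67°  ·
antipodal pairs: 6

count = 6; pairs: (0,3), (0,4), (1,3), (1,4), (2,5), (3,5)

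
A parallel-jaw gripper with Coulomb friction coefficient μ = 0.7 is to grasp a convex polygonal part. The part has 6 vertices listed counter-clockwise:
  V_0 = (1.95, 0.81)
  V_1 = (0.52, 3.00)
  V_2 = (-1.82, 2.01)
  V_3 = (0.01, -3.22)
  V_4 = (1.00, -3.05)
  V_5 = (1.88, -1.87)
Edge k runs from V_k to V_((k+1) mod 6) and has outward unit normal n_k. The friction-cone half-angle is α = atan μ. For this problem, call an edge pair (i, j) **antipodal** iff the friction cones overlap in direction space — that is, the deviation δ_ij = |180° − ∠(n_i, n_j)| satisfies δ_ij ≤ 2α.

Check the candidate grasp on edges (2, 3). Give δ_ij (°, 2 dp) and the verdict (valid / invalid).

δ = 99.54°, invalid

α = atan 0.7 = 34.99°;  2α = 69.98°
edge 2: e_2 = (+1.83, -5.23);  n_2 = (-0.9439, -0.3303)
edge 3: e_3 = (+0.99, +0.17);  n_3 = (+0.1692, -0.9856)
∠(n_2, n_3) = 80.46°
δ = |180° − 80.46°| = 99.54°
99.54° > 2α = 69.98°  →  invalid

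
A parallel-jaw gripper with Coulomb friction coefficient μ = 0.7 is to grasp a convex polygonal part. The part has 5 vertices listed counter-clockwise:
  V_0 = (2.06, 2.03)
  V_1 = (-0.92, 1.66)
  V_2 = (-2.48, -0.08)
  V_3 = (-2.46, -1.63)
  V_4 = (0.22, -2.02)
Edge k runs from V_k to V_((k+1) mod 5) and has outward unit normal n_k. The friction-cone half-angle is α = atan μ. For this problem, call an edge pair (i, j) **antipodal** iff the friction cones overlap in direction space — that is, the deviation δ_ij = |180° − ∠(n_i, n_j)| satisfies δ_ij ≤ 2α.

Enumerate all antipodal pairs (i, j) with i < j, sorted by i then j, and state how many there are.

count = 5; pairs: (0,3), (0,4), (1,3), (1,4), (2,4)

α = atan 0.7 = 34.99°;  2α = 69.98°
n_0 = (-0.1232, +0.9924)
n_1 = (-0.7446, +0.6675)
n_2 = (-0.9999, -0.0129)
n_3 = (-0.1440, -0.9896)
n_4 = (+0.9104, -0.4136)
  (0,1): δ = 138.96°  ·
  (0,2): δ = 96.34°  ·
  (0,3): δ = 15.36°  ✓
  (0,4): δ = 58.49°  ✓
  (1,2): δ = 137.38°  ·
  (1,3): δ = 56.40°  ✓
  (1,4): δ = 17.44°  ✓
  (2,3): δ = 99.02°  ·
  (2,4): δ = 25.17°  ✓
  (3,4): δ = 106.15°  ·
antipodal pairs: 5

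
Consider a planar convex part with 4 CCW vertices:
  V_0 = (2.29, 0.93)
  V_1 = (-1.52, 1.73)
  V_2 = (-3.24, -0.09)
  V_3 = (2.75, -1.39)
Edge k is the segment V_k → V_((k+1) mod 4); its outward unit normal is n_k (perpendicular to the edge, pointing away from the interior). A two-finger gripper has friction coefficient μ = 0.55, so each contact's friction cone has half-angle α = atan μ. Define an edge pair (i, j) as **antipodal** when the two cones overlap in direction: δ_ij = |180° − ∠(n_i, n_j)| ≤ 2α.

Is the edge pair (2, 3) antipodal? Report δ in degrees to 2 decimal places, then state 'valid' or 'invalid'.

α = atan 0.55 = 28.81°;  2α = 57.62°
edge 2: e_2 = (+5.99, -1.30);  n_2 = (-0.2121, -0.9772)
edge 3: e_3 = (-0.46, +2.32);  n_3 = (+0.9809, +0.1945)
∠(n_2, n_3) = 113.46°
δ = |180° − 113.46°| = 66.54°
66.54° > 2α = 57.62°  →  invalid

δ = 66.54°, invalid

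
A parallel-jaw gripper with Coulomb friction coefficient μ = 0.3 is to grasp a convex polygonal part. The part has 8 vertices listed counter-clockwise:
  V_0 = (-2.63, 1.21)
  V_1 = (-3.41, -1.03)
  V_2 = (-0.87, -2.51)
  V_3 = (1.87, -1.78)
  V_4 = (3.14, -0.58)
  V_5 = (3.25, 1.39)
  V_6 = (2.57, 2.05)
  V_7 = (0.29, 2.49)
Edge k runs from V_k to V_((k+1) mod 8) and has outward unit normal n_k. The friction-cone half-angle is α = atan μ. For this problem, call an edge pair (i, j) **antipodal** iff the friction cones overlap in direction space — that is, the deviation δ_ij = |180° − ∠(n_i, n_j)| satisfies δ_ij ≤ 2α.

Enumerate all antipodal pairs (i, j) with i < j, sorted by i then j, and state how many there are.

count = 7; pairs: (0,3), (0,4), (1,5), (1,6), (2,6), (2,7), (3,7)

α = atan 0.3 = 16.70°;  2α = 33.40°
n_0 = (-0.9444, +0.3288)
n_1 = (-0.5034, -0.8640)
n_2 = (+0.2574, -0.9663)
n_3 = (+0.6868, -0.7269)
n_4 = (+0.9984, -0.0558)
n_5 = (+0.6965, +0.7176)
n_6 = (+0.1895, +0.9819)
n_7 = (-0.4015, +0.9159)
  (0,1): δ = 101.03°  ·
  (0,2): δ = 55.88°  ·
  (0,3): δ = 27.42°  ✓
  (0,4): δ = 16.00°  ✓
  (0,5): δ = 65.05°  ·
  (0,6): δ = 98.28°  ·
  (0,7): δ = 132.87°  ·
  (1,2): δ = 134.85°  ·
  (1,3): δ = 106.39°  ·
  (1,4): δ = 62.97°  ·
  (1,5): δ = 13.92°  ✓
  (1,6): δ = 19.31°  ✓
  (1,7): δ = 53.90°  ·
  (2,3): δ = 151.54°  ·
  (2,4): δ = 108.11°  ·
  (2,5): δ = 59.06°  ·
  (2,6): δ = 25.84°  ✓
  (2,7): δ = 8.75°  ✓
  (3,4): δ = 136.57°  ·
  (3,5): δ = 87.52°  ·
  (3,6): δ = 54.30°  ·
  (3,7): δ = 19.71°  ✓
  (4,5): δ = 130.95°  ·
  (4,6): δ = 97.73°  ·
  (4,7): δ = 63.13°  ·
  (5,6): δ = 146.78°  ·
  (5,7): δ = 112.18°  ·
  (6,7): δ = 145.41°  ·
antipodal pairs: 7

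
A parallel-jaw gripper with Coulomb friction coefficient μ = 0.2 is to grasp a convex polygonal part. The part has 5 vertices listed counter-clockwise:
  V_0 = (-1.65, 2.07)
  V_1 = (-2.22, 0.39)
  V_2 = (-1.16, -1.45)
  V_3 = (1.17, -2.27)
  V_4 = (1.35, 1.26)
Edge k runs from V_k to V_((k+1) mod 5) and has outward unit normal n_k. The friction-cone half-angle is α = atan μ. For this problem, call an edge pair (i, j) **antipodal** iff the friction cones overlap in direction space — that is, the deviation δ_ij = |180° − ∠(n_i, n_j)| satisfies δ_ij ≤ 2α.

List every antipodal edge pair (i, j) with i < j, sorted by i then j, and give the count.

α = atan 0.2 = 11.31°;  2α = 22.62°
n_0 = (-0.9470, +0.3213)
n_1 = (-0.8665, -0.4992)
n_2 = (-0.3320, -0.9433)
n_3 = (+0.9987, -0.0509)
n_4 = (+0.2607, +0.9654)
  (0,1): δ = 131.31°  ·
  (0,2): δ = 90.65°  ·
  (0,3): δ = 15.82°  ✓
  (0,4): δ = 93.63°  ·
  (1,2): δ = 139.33°  ·
  (1,3): δ = 32.86°  ·
  (1,4): δ = 44.94°  ·
  (2,3): δ = 73.53°  ·
  (2,4): δ = 4.28°  ✓
  (3,4): δ = 102.19°  ·
antipodal pairs: 2

count = 2; pairs: (0,3), (2,4)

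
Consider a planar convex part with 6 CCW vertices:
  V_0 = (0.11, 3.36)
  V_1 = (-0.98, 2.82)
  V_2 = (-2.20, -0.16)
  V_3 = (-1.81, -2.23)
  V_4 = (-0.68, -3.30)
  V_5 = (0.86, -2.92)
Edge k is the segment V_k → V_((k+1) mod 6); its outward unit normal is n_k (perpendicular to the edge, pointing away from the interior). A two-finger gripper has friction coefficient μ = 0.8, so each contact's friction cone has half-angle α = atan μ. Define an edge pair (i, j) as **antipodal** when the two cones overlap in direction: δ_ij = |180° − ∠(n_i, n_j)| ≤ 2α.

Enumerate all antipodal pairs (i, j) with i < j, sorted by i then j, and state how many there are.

count = 7; pairs: (0,3), (0,4), (0,5), (1,4), (1,5), (2,5), (3,5)

α = atan 0.8 = 38.66°;  2α = 77.32°
n_0 = (-0.4439, +0.8961)
n_1 = (-0.9254, +0.3789)
n_2 = (-0.9827, -0.1851)
n_3 = (-0.6876, -0.7261)
n_4 = (+0.2396, -0.9709)
n_5 = (+0.9929, +0.1186)
  (0,1): δ = 138.62°  ·
  (0,2): δ = 105.68°  ·
  (0,3): δ = 69.79°  ✓
  (0,4): δ = 12.49°  ✓
  (0,5): δ = 70.46°  ✓
  (1,2): δ = 147.07°  ·
  (1,3): δ = 111.17°  ·
  (1,4): δ = 53.87°  ✓
  (1,5): δ = 29.07°  ✓
  (2,3): δ = 144.11°  ·
  (2,4): δ = 86.81°  ·
  (2,5): δ = 3.86°  ✓
  (3,4): δ = 122.70°  ·
  (3,5): δ = 39.75°  ✓
  (4,5): δ = 97.05°  ·
antipodal pairs: 7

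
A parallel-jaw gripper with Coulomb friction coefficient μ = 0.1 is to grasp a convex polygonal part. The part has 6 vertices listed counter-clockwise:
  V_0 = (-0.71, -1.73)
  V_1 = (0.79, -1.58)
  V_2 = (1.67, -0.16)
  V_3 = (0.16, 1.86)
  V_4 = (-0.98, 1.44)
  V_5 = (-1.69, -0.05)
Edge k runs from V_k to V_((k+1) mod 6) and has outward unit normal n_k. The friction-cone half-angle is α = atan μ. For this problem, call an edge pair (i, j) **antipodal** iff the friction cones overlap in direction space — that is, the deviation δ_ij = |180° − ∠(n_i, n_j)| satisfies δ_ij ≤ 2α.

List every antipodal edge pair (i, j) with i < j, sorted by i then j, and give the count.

count = 2; pairs: (1,4), (2,5)

α = atan 0.1 = 5.71°;  2α = 11.42°
n_0 = (+0.0995, -0.9950)
n_1 = (+0.8500, -0.5268)
n_2 = (+0.8010, +0.5987)
n_3 = (-0.3457, +0.9383)
n_4 = (-0.9027, +0.4302)
n_5 = (-0.8638, -0.5039)
  (0,1): δ = 127.50°  ·
  (0,2): δ = 58.93°  ·
  (0,3): δ = 14.51°  ·
  (0,4): δ = 58.81°  ·
  (0,5): δ = 114.55°  ·
  (1,2): δ = 111.43°  ·
  (1,3): δ = 37.99°  ·
  (1,4): δ = 6.31°  ✓
  (1,5): δ = 62.04°  ·
  (2,3): δ = 106.55°  ·
  (2,4): δ = 62.26°  ·
  (2,5): δ = 6.52°  ✓
  (3,4): δ = 135.70°  ·
  (3,5): δ = 79.97°  ·
  (4,5): δ = 124.27°  ·
antipodal pairs: 2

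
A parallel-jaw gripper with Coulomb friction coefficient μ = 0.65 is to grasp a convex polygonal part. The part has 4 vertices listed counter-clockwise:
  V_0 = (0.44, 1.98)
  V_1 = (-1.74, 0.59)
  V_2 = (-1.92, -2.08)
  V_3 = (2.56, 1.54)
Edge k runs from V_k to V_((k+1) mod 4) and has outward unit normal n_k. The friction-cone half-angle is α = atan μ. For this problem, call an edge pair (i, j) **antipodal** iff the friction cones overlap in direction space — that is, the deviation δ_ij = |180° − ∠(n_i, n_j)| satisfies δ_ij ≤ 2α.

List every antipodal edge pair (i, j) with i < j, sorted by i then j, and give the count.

α = atan 0.65 = 33.02°;  2α = 66.05°
n_0 = (-0.5376, +0.8432)
n_1 = (-0.9977, +0.0673)
n_2 = (+0.6285, -0.7778)
n_3 = (+0.2032, +0.9791)
  (0,1): δ = 126.38°  ·
  (0,2): δ = 6.42°  ✓
  (0,3): δ = 135.75°  ·
  (1,2): δ = 47.20°  ✓
  (1,3): δ = 82.13°  ·
  (2,3): δ = 50.66°  ✓
antipodal pairs: 3

count = 3; pairs: (0,2), (1,2), (2,3)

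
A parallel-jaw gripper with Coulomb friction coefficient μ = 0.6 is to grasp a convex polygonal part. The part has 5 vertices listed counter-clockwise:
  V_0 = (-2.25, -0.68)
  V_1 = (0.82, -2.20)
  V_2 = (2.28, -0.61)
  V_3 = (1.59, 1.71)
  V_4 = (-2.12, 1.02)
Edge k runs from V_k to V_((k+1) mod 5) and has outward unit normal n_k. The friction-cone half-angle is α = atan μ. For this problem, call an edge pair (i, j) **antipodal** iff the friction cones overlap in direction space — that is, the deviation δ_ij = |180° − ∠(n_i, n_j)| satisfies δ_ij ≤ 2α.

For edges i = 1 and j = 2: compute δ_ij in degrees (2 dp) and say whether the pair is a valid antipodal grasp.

δ = 120.88°, invalid

α = atan 0.6 = 30.96°;  2α = 61.93°
edge 1: e_1 = (+1.46, +1.59);  n_1 = (+0.7366, -0.6764)
edge 2: e_2 = (-0.69, +2.32);  n_2 = (+0.9585, +0.2851)
∠(n_1, n_2) = 59.12°
δ = |180° − 59.12°| = 120.88°
120.88° > 2α = 61.93°  →  invalid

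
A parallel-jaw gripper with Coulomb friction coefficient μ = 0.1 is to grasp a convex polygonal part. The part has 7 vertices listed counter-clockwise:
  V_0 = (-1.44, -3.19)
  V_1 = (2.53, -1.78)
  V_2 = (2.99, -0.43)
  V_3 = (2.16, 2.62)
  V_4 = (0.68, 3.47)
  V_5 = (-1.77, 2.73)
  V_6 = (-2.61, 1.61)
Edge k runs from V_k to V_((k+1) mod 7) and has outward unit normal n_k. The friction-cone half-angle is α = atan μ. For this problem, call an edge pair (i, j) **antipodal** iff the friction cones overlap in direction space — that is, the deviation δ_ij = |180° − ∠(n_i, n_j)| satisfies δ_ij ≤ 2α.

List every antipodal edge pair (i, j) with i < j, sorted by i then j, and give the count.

count = 2; pairs: (0,4), (2,6)

α = atan 0.1 = 5.71°;  2α = 11.42°
n_0 = (+0.3347, -0.9423)
n_1 = (+0.9466, -0.3225)
n_2 = (+0.9649, +0.2626)
n_3 = (+0.4980, +0.8672)
n_4 = (-0.2891, +0.9573)
n_5 = (-0.8000, +0.6000)
n_6 = (-0.9716, -0.2368)
  (0,1): δ = 128.37°  ·
  (0,2): δ = 94.33°  ·
  (0,3): δ = 49.42°  ·
  (0,4): δ = 2.75°  ✓
  (0,5): δ = 33.58°  ·
  (0,6): δ = 84.15°  ·
  (1,2): δ = 145.96°  ·
  (1,3): δ = 101.05°  ·
  (1,4): δ = 54.38°  ·
  (1,5): δ = 18.05°  ·
  (1,6): δ = 32.51°  ·
  (2,3): δ = 135.09°  ·
  (2,4): δ = 88.42°  ·
  (2,5): δ = 52.09°  ·
  (2,6): δ = 1.52°  ✓
  (3,4): δ = 133.32°  ·
  (3,5): δ = 97.00°  ·
  (3,6): δ = 46.43°  ·
  (4,5): δ = 143.68°  ·
  (4,6): δ = 93.11°  ·
  (5,6): δ = 129.43°  ·
antipodal pairs: 2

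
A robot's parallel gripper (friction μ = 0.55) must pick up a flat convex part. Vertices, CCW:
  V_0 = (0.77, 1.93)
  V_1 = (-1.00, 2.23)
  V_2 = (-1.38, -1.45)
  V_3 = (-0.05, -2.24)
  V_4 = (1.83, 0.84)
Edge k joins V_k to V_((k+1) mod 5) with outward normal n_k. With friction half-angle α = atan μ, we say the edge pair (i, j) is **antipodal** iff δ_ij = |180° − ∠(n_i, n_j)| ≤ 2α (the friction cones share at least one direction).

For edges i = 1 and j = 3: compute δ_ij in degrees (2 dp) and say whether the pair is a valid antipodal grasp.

α = atan 0.55 = 28.81°;  2α = 57.62°
edge 1: e_1 = (-0.38, -3.68);  n_1 = (-0.9947, +0.1027)
edge 3: e_3 = (+1.88, +3.08);  n_3 = (+0.8536, -0.5210)
∠(n_1, n_3) = 154.50°
δ = |180° − 154.50°| = 25.50°
25.50° ≤ 2α = 57.62°  →  valid

δ = 25.50°, valid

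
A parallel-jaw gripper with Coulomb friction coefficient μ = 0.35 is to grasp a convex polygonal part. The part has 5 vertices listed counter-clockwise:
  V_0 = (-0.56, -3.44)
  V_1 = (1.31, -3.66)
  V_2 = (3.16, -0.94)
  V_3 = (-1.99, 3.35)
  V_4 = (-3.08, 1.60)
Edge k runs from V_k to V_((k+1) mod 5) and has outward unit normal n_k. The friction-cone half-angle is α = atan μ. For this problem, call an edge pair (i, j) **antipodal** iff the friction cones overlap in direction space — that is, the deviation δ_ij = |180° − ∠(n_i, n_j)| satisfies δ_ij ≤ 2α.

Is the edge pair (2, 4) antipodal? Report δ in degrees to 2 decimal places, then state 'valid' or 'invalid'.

δ = 23.64°, valid

α = atan 0.35 = 19.29°;  2α = 38.58°
edge 2: e_2 = (-5.15, +4.29);  n_2 = (+0.6400, +0.7683)
edge 4: e_4 = (+2.52, -5.04);  n_4 = (-0.8944, -0.4472)
∠(n_2, n_4) = 156.36°
δ = |180° − 156.36°| = 23.64°
23.64° ≤ 2α = 38.58°  →  valid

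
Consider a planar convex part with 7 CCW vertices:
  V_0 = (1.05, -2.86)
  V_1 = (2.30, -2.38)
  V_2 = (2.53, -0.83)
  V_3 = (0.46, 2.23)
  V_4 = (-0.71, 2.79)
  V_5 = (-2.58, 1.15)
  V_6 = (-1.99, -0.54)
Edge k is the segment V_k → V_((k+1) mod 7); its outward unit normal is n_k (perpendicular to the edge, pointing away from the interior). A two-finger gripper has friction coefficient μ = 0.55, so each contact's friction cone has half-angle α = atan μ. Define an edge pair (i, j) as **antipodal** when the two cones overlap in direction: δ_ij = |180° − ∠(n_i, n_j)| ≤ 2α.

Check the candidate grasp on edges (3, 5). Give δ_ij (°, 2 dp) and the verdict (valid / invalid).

α = atan 0.55 = 28.81°;  2α = 57.62°
edge 3: e_3 = (-1.17, +0.56);  n_3 = (+0.4317, +0.9020)
edge 5: e_5 = (+0.59, -1.69);  n_5 = (-0.9441, -0.3296)
∠(n_3, n_5) = 134.82°
δ = |180° − 134.82°| = 45.18°
45.18° ≤ 2α = 57.62°  →  valid

δ = 45.18°, valid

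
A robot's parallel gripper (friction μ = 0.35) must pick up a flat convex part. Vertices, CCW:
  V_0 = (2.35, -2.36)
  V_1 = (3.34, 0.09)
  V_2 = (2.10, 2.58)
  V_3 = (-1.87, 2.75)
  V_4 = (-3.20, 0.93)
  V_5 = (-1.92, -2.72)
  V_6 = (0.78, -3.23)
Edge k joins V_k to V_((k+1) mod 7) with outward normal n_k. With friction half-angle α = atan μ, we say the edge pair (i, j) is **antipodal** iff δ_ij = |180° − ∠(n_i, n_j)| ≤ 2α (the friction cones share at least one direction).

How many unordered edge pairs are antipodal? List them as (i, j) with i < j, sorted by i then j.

α = atan 0.35 = 19.29°;  2α = 38.58°
n_0 = (+0.9272, -0.3747)
n_1 = (+0.8951, +0.4458)
n_2 = (+0.0428, +0.9991)
n_3 = (-0.8074, +0.5900)
n_4 = (-0.9437, -0.3309)
n_5 = (-0.1856, -0.9826)
n_6 = (+0.4847, -0.8747)
  (0,1): δ = 131.52°  ·
  (0,2): δ = 70.45°  ·
  (0,3): δ = 14.16°  ✓
  (0,4): δ = 41.33°  ·
  (0,5): δ = 101.31°  ·
  (0,6): δ = 141.00°  ·
  (1,2): δ = 118.92°  ·
  (1,3): δ = 62.63°  ·
  (1,4): δ = 7.15°  ✓
  (1,5): δ = 52.83°  ·
  (1,6): δ = 92.52°  ·
  (2,3): δ = 123.71°  ·
  (2,4): δ = 68.22°  ·
  (2,5): δ = 8.24°  ✓
  (2,6): δ = 31.44°  ✓
  (3,4): δ = 124.52°  ·
  (3,5): δ = 64.54°  ·
  (3,6): δ = 24.85°  ✓
  (4,5): δ = 120.02°  ·
  (4,6): δ = 80.33°  ·
  (5,6): δ = 140.31°  ·
antipodal pairs: 5

count = 5; pairs: (0,3), (1,4), (2,5), (2,6), (3,6)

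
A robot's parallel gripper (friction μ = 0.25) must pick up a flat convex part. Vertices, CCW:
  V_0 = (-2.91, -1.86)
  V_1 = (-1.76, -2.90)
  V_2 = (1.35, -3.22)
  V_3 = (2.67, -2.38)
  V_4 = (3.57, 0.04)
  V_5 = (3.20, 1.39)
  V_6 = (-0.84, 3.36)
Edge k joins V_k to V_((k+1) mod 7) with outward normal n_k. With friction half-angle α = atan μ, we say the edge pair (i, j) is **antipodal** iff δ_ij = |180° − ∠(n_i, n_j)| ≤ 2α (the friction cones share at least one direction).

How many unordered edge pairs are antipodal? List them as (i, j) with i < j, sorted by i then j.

α = atan 0.25 = 14.04°;  2α = 28.07°
n_0 = (-0.6707, -0.7417)
n_1 = (-0.1024, -0.9947)
n_2 = (+0.5369, -0.8437)
n_3 = (+0.9373, -0.3486)
n_4 = (+0.9644, +0.2643)
n_5 = (+0.4383, +0.8988)
n_6 = (-0.9296, +0.3686)
  (0,1): δ = 143.75°  ·
  (0,2): δ = 105.40°  ·
  (0,3): δ = 68.28°  ·
  (0,4): δ = 32.55°  ·
  (0,5): δ = 16.13°  ✓
  (0,6): δ = 110.49°  ·
  (1,2): δ = 141.65°  ·
  (1,3): δ = 104.53°  ·
  (1,4): δ = 68.80°  ·
  (1,5): δ = 20.12°  ✓
  (1,6): δ = 74.24°  ·
  (2,3): δ = 142.87°  ·
  (2,4): δ = 107.14°  ·
  (2,5): δ = 58.47°  ·
  (2,6): δ = 35.90°  ·
  (3,4): δ = 144.27°  ·
  (3,5): δ = 95.59°  ·
  (3,6): δ = 1.23°  ✓
  (4,5): δ = 131.32°  ·
  (4,6): δ = 36.96°  ·
  (5,6): δ = 85.64°  ·
antipodal pairs: 3

count = 3; pairs: (0,5), (1,5), (3,6)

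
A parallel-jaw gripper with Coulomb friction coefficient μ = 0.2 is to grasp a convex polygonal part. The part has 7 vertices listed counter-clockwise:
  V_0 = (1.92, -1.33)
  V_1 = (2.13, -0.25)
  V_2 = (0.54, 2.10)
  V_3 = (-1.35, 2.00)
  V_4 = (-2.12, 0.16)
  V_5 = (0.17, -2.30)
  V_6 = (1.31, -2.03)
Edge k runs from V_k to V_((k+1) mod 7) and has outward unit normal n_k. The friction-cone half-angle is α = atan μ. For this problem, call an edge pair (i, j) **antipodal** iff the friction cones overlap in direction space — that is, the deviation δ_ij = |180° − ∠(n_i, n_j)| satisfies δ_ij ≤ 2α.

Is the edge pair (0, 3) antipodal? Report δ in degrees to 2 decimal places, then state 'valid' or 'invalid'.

δ = 11.70°, valid

α = atan 0.2 = 11.31°;  2α = 22.62°
edge 0: e_0 = (+0.21, +1.08);  n_0 = (+0.9816, -0.1909)
edge 3: e_3 = (-0.77, -1.84);  n_3 = (-0.9225, +0.3860)
∠(n_0, n_3) = 168.30°
δ = |180° − 168.30°| = 11.70°
11.70° ≤ 2α = 22.62°  →  valid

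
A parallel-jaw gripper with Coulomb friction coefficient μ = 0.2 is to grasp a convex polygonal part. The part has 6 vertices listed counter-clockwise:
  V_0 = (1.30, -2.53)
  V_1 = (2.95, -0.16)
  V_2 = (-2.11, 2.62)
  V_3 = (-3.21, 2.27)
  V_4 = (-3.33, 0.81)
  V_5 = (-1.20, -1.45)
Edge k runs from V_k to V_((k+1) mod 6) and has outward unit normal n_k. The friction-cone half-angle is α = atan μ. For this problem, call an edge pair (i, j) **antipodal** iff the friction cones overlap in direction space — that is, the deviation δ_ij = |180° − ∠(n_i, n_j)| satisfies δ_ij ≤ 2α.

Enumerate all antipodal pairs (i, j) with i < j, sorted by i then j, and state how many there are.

count = 2; pairs: (1,4), (1,5)

α = atan 0.2 = 11.31°;  2α = 22.62°
n_0 = (+0.8207, -0.5714)
n_1 = (+0.4815, +0.8764)
n_2 = (-0.3032, +0.9529)
n_3 = (-0.9966, +0.0819)
n_4 = (-0.7277, -0.6859)
n_5 = (-0.3966, -0.9180)
  (0,1): δ = 83.94°  ·
  (0,2): δ = 37.50°  ·
  (0,3): δ = 30.15°  ·
  (0,4): δ = 78.15°  ·
  (0,5): δ = 101.48°  ·
  (1,2): δ = 133.57°  ·
  (1,3): δ = 65.91°  ·
  (1,4): δ = 17.91°  ✓
  (1,5): δ = 5.42°  ✓
  (2,3): δ = 112.35°  ·
  (2,4): δ = 64.35°  ·
  (2,5): δ = 41.01°  ·
  (3,4): δ = 132.00°  ·
  (3,5): δ = 108.67°  ·
  (4,5): δ = 156.67°  ·
antipodal pairs: 2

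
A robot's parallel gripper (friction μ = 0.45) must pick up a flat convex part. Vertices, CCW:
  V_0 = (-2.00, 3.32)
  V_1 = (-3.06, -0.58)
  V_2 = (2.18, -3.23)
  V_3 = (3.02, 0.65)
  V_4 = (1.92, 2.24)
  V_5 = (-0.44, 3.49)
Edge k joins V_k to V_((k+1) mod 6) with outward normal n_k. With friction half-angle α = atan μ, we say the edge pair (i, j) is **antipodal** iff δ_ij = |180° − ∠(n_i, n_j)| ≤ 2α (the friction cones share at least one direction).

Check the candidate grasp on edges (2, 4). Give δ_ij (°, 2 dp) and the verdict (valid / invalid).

δ = 105.69°, invalid

α = atan 0.45 = 24.23°;  2α = 48.46°
edge 2: e_2 = (+0.84, +3.88);  n_2 = (+0.9774, -0.2116)
edge 4: e_4 = (-2.36, +1.25);  n_4 = (+0.4681, +0.8837)
∠(n_2, n_4) = 74.31°
δ = |180° − 74.31°| = 105.69°
105.69° > 2α = 48.46°  →  invalid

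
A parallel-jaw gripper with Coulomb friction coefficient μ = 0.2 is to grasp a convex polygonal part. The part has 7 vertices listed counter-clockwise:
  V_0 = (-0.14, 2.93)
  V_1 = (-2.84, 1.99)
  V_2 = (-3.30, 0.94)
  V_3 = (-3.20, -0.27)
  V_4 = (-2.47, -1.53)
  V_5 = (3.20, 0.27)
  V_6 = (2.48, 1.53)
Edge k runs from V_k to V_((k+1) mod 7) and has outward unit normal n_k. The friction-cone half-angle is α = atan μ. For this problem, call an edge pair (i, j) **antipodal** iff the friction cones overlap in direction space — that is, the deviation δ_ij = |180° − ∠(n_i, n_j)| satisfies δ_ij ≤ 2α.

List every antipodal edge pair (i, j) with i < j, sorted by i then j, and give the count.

count = 2; pairs: (0,4), (3,5)

α = atan 0.2 = 11.31°;  2α = 22.62°
n_0 = (-0.3288, +0.9444)
n_1 = (-0.9160, +0.4013)
n_2 = (-0.9966, -0.0824)
n_3 = (-0.8653, -0.5013)
n_4 = (+0.3026, -0.9531)
n_5 = (+0.8682, +0.4961)
n_6 = (+0.4713, +0.8820)
  (0,1): δ = 132.85°  ·
  (0,2): δ = 104.47°  ·
  (0,3): δ = 79.11°  ·
  (0,4): δ = 1.58°  ✓
  (0,5): δ = 100.55°  ·
  (0,6): δ = 132.69°  ·
  (1,2): δ = 151.62°  ·
  (1,3): δ = 126.26°  ·
  (1,4): δ = 48.73°  ·
  (1,5): δ = 53.40°  ·
  (1,6): δ = 85.54°  ·
  (2,3): δ = 154.64°  ·
  (2,4): δ = 77.11°  ·
  (2,5): δ = 25.02°  ·
  (2,6): δ = 57.16°  ·
  (3,4): δ = 102.47°  ·
  (3,5): δ = 0.34°  ✓
  (3,6): δ = 31.80°  ·
  (4,5): δ = 77.87°  ·
  (4,6): δ = 45.73°  ·
  (5,6): δ = 147.86°  ·
antipodal pairs: 2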